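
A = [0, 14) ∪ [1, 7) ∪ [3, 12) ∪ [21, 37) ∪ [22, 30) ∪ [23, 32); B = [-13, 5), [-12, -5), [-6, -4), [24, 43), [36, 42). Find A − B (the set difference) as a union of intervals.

[5, 14) ∪ [21, 24)

First set merges to [0, 14), [21, 37).
Second set merges to [-13, 5), [24, 43).
[0, 14) \ B = [5, 14).
[21, 37) \ B = [21, 24).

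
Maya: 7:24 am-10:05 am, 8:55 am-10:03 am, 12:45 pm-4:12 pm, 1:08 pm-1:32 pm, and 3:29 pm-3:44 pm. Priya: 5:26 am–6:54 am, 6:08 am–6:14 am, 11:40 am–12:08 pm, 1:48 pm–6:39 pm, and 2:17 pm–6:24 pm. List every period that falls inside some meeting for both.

First set merges to 7:24 am–10:05 am, 12:45 pm–4:12 pm.
Second set merges to 5:26 am–6:54 am, 11:40 am–12:08 pm, 1:48 pm–6:39 pm.
7:24 am–10:05 am: no overlap with the second set.
12:45 pm–4:12 pm meets the second set on 1:48 pm–4:12 pm.

1:48 pm–4:12 pm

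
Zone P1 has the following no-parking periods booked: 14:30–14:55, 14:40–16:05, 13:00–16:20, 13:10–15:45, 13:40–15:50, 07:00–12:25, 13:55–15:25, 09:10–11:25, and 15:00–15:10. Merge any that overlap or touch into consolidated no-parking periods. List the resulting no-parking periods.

07:00–12:25, 13:00–16:20

Sort by start: 07:00–12:25, 09:10–11:25, 13:00–16:20, 13:10–15:45, 13:40–15:50, 13:55–15:25, 14:30–14:55, 14:40–16:05, 15:00–15:10.
09:10–11:25 overlaps/touches 07:00–12:25 → extend to 07:00–12:25.
13:00–16:20 is disjoint → start new block.
13:10–15:45 overlaps/touches 13:00–16:20 → extend to 13:00–16:20.
13:40–15:50 overlaps/touches 13:00–16:20 → extend to 13:00–16:20.
13:55–15:25 overlaps/touches 13:00–16:20 → extend to 13:00–16:20.
14:30–14:55 overlaps/touches 13:00–16:20 → extend to 13:00–16:20.
14:40–16:05 overlaps/touches 13:00–16:20 → extend to 13:00–16:20.
15:00–15:10 overlaps/touches 13:00–16:20 → extend to 13:00–16:20.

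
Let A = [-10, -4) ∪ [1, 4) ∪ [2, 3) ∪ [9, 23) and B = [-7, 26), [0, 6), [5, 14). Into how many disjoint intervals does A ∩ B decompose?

Merge the first list: [-10, -4), [1, 4), [9, 23).
Merge the second list: [-7, 26).
A ∩ B = [-7, -4), [1, 4), [9, 23).
That is 3 disjoint pieces.

3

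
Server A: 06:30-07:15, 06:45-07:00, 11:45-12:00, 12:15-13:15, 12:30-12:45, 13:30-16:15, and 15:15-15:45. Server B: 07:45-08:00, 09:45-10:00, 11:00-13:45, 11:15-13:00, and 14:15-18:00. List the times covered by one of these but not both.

First set merges to 06:30-07:15, 11:45-12:00, 12:15-13:15, 13:30-16:15.
Second set merges to 07:45-08:00, 09:45-10:00, 11:00-13:45, 14:15-18:00.
A but not B: 06:30-07:15, 13:45-14:15.
B but not A: 07:45-08:00, 09:45-10:00, 11:00-11:45, 12:00-12:15, 13:15-13:30, 16:15-18:00.
Combining gives A △ B.

06:30-07:15, 07:45-08:00, 09:45-10:00, 11:00-11:45, 12:00-12:15, 13:15-13:30, 13:45-14:15, 16:15-18:00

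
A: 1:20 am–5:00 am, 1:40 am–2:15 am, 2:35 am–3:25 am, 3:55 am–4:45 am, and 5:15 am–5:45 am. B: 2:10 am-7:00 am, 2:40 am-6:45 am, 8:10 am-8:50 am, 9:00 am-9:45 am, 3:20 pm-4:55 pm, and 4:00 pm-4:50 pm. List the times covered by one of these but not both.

1:20 am–2:10 am, 5:00 am–5:15 am, 5:45 am–7:00 am, 8:10 am–8:50 am, 9:00 am–9:45 am, 3:20 pm–4:55 pm

Merge the first list: 1:20 am–5:00 am, 5:15 am–5:45 am.
Merge the second list: 2:10 am–7:00 am, 8:10 am–8:50 am, 9:00 am–9:45 am, 3:20 pm–4:55 pm.
A \ B = 1:20 am–2:10 am.
B \ A = 5:00 am–5:15 am, 5:45 am–7:00 am, 8:10 am–8:50 am, 9:00 am–9:45 am, 3:20 pm–4:55 pm.
Union of the two gives the symmetric difference.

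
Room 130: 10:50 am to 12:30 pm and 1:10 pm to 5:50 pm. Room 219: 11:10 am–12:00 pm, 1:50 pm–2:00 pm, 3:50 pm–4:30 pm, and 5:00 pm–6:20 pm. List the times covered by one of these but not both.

Only in the first: 10:50 am–11:10 am, 12:00 pm–12:30 pm, 1:10 pm–1:50 pm, 2:00 pm–3:50 pm, 4:30 pm–5:00 pm.
Only in the second: 5:50 pm–6:20 pm.
Together these are the periods covered by exactly one.

10:50 am–11:10 am, 12:00 pm–12:30 pm, 1:10 pm–1:50 pm, 2:00 pm–3:50 pm, 4:30 pm–5:00 pm, 5:50 pm–6:20 pm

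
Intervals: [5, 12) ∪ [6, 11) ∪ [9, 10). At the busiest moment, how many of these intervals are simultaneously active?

3

Walk the sorted start/end points keeping a running depth.
The depth first hits 3 at 9.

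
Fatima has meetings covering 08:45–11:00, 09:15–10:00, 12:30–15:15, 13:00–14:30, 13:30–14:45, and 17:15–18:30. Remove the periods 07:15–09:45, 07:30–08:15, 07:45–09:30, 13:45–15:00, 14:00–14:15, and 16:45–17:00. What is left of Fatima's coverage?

09:45–11:00, 12:30–13:45, 15:00–15:15, 17:15–18:30

A, merged: 08:45–11:00, 12:30–15:15, 17:15–18:30.
B, merged: 07:15–09:45, 13:45–15:00, 16:45–17:00.
08:45–11:00 minus B → 09:45–11:00.
12:30–15:15 minus B → 12:30–13:45, 15:00–15:15.
17:15–18:30: no B overlap → unchanged.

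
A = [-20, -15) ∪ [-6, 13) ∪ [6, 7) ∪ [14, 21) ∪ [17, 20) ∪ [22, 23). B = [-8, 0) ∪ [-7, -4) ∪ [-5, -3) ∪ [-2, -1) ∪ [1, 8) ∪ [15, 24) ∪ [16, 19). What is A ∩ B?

[-6, 0) ∪ [1, 8) ∪ [15, 21) ∪ [22, 23)

Merge the first list: [-20, -15), [-6, 13), [14, 21), [22, 23).
Merge the second list: [-8, 0), [1, 8), [15, 24).
[-20, -15) falls entirely outside B.
[-6, 13) overlaps B on [-6, 0), [1, 8).
[14, 21) overlaps B on [15, 21).
[22, 23) overlaps B on [22, 23).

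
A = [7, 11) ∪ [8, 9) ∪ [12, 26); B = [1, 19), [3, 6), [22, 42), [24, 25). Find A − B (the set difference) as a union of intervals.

[19, 22)

First set merges to [7, 11), [12, 26).
Second set merges to [1, 19), [22, 42).
[7, 11) lies entirely inside B → drops out.
[12, 26) with B removed leaves [19, 22).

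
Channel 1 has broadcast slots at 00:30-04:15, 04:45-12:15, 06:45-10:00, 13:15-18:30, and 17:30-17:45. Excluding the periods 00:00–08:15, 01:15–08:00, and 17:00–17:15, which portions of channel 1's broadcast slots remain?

08:15–12:15, 13:15–17:00, 17:15–18:30

A, merged: 00:30–04:15, 04:45–12:15, 13:15–18:30.
B, merged: 00:00–08:15, 17:00–17:15.
00:30–04:15: entirely removed.
04:45–12:15 \ B = 08:15–12:15.
13:15–18:30 \ B = 13:15–17:00, 17:15–18:30.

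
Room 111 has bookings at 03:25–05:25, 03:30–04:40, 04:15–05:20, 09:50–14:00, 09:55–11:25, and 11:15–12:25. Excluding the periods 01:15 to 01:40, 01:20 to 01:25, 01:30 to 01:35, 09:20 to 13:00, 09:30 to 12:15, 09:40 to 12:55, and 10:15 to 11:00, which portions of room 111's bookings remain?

A, merged: 03:25–05:25, 09:50–14:00.
B, merged: 01:15–01:40, 09:20–13:00.
03:25–05:25 is untouched.
09:50–14:00 with B removed leaves 13:00–14:00.

03:25–05:25, 13:00–14:00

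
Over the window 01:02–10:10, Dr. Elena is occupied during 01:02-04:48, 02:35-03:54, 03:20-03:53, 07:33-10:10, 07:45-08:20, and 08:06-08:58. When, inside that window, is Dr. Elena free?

04:48–07:33

The merged coverage is 01:02–04:48, 07:33–10:10.
Complement within 01:02–10:10: 04:48–07:33.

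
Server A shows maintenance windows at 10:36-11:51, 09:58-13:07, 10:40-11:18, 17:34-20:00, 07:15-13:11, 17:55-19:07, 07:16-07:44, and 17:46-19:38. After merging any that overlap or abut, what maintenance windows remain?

Sort by start: 07:15–13:11, 07:16–07:44, 09:58–13:07, 10:36–11:51, 10:40–11:18, 17:34–20:00, 17:46–19:38, 17:55–19:07.
07:16–07:44 overlaps/touches 07:15–13:11 → extend to 07:15–13:11.
09:58–13:07 overlaps/touches 07:15–13:11 → extend to 07:15–13:11.
10:36–11:51 overlaps/touches 07:15–13:11 → extend to 07:15–13:11.
10:40–11:18 overlaps/touches 07:15–13:11 → extend to 07:15–13:11.
17:34–20:00 is disjoint → start new block.
17:46–19:38 overlaps/touches 17:34–20:00 → extend to 17:34–20:00.
17:55–19:07 overlaps/touches 17:34–20:00 → extend to 17:34–20:00.

07:15–13:11, 17:34–20:00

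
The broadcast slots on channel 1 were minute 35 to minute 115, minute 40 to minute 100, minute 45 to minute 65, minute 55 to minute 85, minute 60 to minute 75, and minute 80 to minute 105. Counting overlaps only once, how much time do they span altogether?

Merged: minute 35 to minute 115.
Length: 80 minutes.

80 minutes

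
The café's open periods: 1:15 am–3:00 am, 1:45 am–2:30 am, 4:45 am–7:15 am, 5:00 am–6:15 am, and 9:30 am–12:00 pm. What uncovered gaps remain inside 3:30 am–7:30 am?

The merged coverage is 1:15 am-3:00 am, 4:45 am-7:15 am, 9:30 am-12:00 pm.
Uncovered inside 3:30 am-7:30 am: 3:30 am-4:45 am, 7:15 am-7:30 am.

3:30 am-4:45 am, 7:15 am-7:30 am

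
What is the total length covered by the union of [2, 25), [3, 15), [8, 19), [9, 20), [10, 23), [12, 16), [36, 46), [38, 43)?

33

Merged: [2, 25), [36, 46).
Lengths: 23 + 10 = 33.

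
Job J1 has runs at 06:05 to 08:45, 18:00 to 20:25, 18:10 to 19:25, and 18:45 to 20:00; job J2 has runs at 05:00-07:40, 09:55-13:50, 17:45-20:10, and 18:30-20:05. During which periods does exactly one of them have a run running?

First set merges to 06:05-08:45, 18:00-20:25.
Second set merges to 05:00-07:40, 09:55-13:50, 17:45-20:10.
A but not B: 07:40-08:45, 20:10-20:25.
B but not A: 05:00-06:05, 09:55-13:50, 17:45-18:00.
Combining gives A △ B.

05:00-06:05, 07:40-08:45, 09:55-13:50, 17:45-18:00, 20:10-20:25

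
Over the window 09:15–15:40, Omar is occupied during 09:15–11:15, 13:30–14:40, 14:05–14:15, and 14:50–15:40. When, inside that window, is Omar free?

After merging, the occupied span is 09:15-11:15, 13:30-14:40, 14:50-15:40.
Complement within 09:15-15:40: 11:15-13:30, 14:40-14:50.

11:15-13:30, 14:40-14:50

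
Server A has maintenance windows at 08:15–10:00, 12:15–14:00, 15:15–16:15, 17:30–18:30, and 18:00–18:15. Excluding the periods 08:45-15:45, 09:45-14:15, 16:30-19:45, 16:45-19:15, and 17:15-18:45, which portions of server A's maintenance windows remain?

08:15–08:45, 15:45–16:15

Merge the first list: 08:15–10:00, 12:15–14:00, 15:15–16:15, 17:30–18:30.
Merge the second list: 08:45–15:45, 16:30–19:45.
08:15–10:00 minus B → 08:15–08:45.
12:15–14:00: fully covered by B → removed.
15:15–16:15 minus B → 15:45–16:15.
17:30–18:30: fully covered by B → removed.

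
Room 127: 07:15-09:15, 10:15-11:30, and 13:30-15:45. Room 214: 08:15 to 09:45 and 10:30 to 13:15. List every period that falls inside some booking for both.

08:15-09:15, 10:30-11:30

07:15-09:15 overlaps B on 08:15-09:15.
10:15-11:30 overlaps B on 10:30-11:30.
13:30-15:45 falls entirely outside B.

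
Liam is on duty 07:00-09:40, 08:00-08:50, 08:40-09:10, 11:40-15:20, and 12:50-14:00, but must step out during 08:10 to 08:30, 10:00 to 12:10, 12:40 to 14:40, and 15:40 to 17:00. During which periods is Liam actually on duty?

Merge the first list: 07:00–09:40, 11:40–15:20.
07:00–09:40 with B removed leaves 07:00–08:10, 08:30–09:40.
11:40–15:20 with B removed leaves 12:10–12:40, 14:40–15:20.

07:00–08:10, 08:30–09:40, 12:10–12:40, 14:40–15:20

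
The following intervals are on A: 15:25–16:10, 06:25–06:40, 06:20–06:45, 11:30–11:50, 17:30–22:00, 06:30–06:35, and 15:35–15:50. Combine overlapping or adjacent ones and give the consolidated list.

06:20–06:45, 11:30–11:50, 15:25–16:10, 17:30–22:00

Sort by start: 06:20–06:45, 06:25–06:40, 06:30–06:35, 11:30–11:50, 15:25–16:10, 15:35–15:50, 17:30–22:00.
06:25–06:40 overlaps/touches 06:20–06:45 → extend to 06:20–06:45.
06:30–06:35 overlaps/touches 06:20–06:45 → extend to 06:20–06:45.
11:30–11:50 is disjoint → start new block.
15:25–16:10 is disjoint → start new block.
15:35–15:50 overlaps/touches 15:25–16:10 → extend to 15:25–16:10.
17:30–22:00 is disjoint → start new block.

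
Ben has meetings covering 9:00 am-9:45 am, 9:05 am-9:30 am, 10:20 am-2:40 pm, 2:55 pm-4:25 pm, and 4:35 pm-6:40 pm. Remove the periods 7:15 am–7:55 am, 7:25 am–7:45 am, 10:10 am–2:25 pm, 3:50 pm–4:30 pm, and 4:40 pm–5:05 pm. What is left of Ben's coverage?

A, merged: 9:00 am-9:45 am, 10:20 am-2:40 pm, 2:55 pm-4:25 pm, 4:35 pm-6:40 pm.
B, merged: 7:15 am-7:55 am, 10:10 am-2:25 pm, 3:50 pm-4:30 pm, 4:40 pm-5:05 pm.
9:00 am-9:45 am is untouched.
10:20 am-2:40 pm with B removed leaves 2:25 pm-2:40 pm.
2:55 pm-4:25 pm with B removed leaves 2:55 pm-3:50 pm.
4:35 pm-6:40 pm with B removed leaves 4:35 pm-4:40 pm, 5:05 pm-6:40 pm.

9:00 am-9:45 am, 2:25 pm-2:40 pm, 2:55 pm-3:50 pm, 4:35 pm-4:40 pm, 5:05 pm-6:40 pm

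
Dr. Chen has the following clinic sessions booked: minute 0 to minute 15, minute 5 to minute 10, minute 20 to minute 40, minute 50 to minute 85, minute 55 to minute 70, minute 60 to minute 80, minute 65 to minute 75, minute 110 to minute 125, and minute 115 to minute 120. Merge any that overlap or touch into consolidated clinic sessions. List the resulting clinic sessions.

minute 5 to minute 10 overlaps/touches minute 0 to minute 15 → extend to minute 0 to minute 15.
minute 20 to minute 40 is disjoint → start new block.
minute 50 to minute 85 is disjoint → start new block.
minute 55 to minute 70 overlaps/touches minute 50 to minute 85 → extend to minute 50 to minute 85.
minute 60 to minute 80 overlaps/touches minute 50 to minute 85 → extend to minute 50 to minute 85.
minute 65 to minute 75 overlaps/touches minute 50 to minute 85 → extend to minute 50 to minute 85.
minute 110 to minute 125 is disjoint → start new block.
minute 115 to minute 120 overlaps/touches minute 110 to minute 125 → extend to minute 110 to minute 125.

minute 0 to minute 15, minute 20 to minute 40, minute 50 to minute 85, minute 110 to minute 125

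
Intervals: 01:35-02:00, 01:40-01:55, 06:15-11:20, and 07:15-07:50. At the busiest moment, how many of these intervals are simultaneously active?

At 01:40, 2 of the intervals are simultaneously active.
No point has more.

2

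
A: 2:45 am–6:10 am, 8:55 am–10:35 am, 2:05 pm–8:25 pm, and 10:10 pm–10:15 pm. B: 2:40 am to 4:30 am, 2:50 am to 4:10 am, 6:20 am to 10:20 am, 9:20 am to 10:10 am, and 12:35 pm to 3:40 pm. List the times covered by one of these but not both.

B, merged: 2:40 am-4:30 am, 6:20 am-10:20 am, 12:35 pm-3:40 pm.
Only in the first: 4:30 am-6:10 am, 10:20 am-10:35 am, 3:40 pm-8:25 pm, 10:10 pm-10:15 pm.
Only in the second: 2:40 am-2:45 am, 6:20 am-8:55 am, 12:35 pm-2:05 pm.
Together these are the periods covered by exactly one.

2:40 am-2:45 am, 4:30 am-6:10 am, 6:20 am-8:55 am, 10:20 am-10:35 am, 12:35 pm-2:05 pm, 3:40 pm-8:25 pm, 10:10 pm-10:15 pm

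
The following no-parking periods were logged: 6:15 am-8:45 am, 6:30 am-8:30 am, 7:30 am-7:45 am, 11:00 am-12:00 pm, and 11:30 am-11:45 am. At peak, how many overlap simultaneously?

At 7:30 am, 3 of the intervals are simultaneously active.
No point has more.

3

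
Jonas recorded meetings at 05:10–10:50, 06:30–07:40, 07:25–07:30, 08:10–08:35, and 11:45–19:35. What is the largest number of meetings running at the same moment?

At 07:25, 3 of the intervals are simultaneously active.
No point has more.

3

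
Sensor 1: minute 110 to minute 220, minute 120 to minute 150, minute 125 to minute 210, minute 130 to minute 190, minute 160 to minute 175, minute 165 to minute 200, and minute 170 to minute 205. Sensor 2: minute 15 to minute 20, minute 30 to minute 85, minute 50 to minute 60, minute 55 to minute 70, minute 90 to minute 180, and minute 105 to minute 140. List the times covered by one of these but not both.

A, merged: minute 110 to minute 220.
B, merged: minute 15 to minute 20, minute 30 to minute 85, minute 90 to minute 180.
Only in the first: minute 180 to minute 220.
Only in the second: minute 15 to minute 20, minute 30 to minute 85, minute 90 to minute 110.
Together these are the periods covered by exactly one.

minute 15 to minute 20, minute 30 to minute 85, minute 90 to minute 110, minute 180 to minute 220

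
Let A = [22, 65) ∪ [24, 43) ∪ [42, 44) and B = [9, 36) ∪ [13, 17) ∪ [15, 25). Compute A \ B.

First set merges to [22, 65).
Second set merges to [9, 36).
[22, 65) \ B = [36, 65).

[36, 65)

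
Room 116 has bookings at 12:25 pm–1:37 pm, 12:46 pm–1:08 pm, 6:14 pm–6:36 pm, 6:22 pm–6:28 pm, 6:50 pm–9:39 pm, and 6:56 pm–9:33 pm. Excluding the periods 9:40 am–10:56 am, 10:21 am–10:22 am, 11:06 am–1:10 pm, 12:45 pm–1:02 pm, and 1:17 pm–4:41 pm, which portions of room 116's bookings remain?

Merge the first list: 12:25 pm–1:37 pm, 6:14 pm–6:36 pm, 6:50 pm–9:39 pm.
Merge the second list: 9:40 am–10:56 am, 11:06 am–1:10 pm, 1:17 pm–4:41 pm.
12:25 pm–1:37 pm with B removed leaves 1:10 pm–1:17 pm.
6:14 pm–6:36 pm is untouched.
6:50 pm–9:39 pm is untouched.

1:10 pm–1:17 pm, 6:14 pm–6:36 pm, 6:50 pm–9:39 pm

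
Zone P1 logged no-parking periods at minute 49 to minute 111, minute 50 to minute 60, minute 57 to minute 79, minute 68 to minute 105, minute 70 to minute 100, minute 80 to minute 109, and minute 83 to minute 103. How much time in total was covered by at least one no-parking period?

62 minutes

Merged: minute 49 to minute 111.
Length: 62 minutes.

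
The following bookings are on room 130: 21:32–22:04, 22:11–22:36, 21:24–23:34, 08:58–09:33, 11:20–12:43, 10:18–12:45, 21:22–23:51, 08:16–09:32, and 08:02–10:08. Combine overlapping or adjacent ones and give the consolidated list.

Sort by start: 08:02-10:08, 08:16-09:32, 08:58-09:33, 10:18-12:45, 11:20-12:43, 21:22-23:51, 21:24-23:34, 21:32-22:04, 22:11-22:36.
08:16-09:32 overlaps/touches 08:02-10:08 → extend to 08:02-10:08.
08:58-09:33 overlaps/touches 08:02-10:08 → extend to 08:02-10:08.
10:18-12:45 is disjoint → start new block.
11:20-12:43 overlaps/touches 10:18-12:45 → extend to 10:18-12:45.
21:22-23:51 is disjoint → start new block.
21:24-23:34 overlaps/touches 21:22-23:51 → extend to 21:22-23:51.
21:32-22:04 overlaps/touches 21:22-23:51 → extend to 21:22-23:51.
22:11-22:36 overlaps/touches 21:22-23:51 → extend to 21:22-23:51.

08:02-10:08, 10:18-12:45, 21:22-23:51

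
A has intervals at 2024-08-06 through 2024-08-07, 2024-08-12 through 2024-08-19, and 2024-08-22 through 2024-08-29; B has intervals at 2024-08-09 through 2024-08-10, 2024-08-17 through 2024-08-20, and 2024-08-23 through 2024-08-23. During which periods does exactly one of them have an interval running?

2024-08-06 through 2024-08-07, 2024-08-09 through 2024-08-10, 2024-08-12 through 2024-08-16, 2024-08-20 through 2024-08-20, 2024-08-22 through 2024-08-22, 2024-08-24 through 2024-08-29

Only in the first: 2024-08-06 through 2024-08-07, 2024-08-12 through 2024-08-16, 2024-08-22 through 2024-08-22, 2024-08-24 through 2024-08-29.
Only in the second: 2024-08-09 through 2024-08-10, 2024-08-20 through 2024-08-20.
Together these are the periods covered by exactly one.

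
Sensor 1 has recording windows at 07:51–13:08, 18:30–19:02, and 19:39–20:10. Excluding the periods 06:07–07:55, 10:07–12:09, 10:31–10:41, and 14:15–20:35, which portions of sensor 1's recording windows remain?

07:55-10:07, 12:09-13:08

Merge the second list: 06:07-07:55, 10:07-12:09, 14:15-20:35.
07:51-13:08 minus B → 07:55-10:07, 12:09-13:08.
18:30-19:02: fully covered by B → removed.
19:39-20:10: fully covered by B → removed.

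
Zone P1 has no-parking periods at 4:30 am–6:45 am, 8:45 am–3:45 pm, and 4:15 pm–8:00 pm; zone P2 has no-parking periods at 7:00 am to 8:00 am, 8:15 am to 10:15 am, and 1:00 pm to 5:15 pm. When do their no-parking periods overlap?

4:30 am–6:45 am falls entirely outside B.
8:45 am–3:45 pm overlaps B on 8:45 am–10:15 am, 1:00 pm–3:45 pm.
4:15 pm–8:00 pm overlaps B on 4:15 pm–5:15 pm.

8:45 am–10:15 am, 1:00 pm–3:45 pm, 4:15 pm–5:15 pm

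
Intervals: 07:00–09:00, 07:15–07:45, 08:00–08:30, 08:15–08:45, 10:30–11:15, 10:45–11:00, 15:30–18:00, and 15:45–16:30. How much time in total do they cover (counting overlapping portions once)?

Merged: 07:00–09:00, 10:30–11:15, 15:30–18:00.
Lengths: 2 h + 45 min + 2 h 30 min = 5 h 15 min.

5 h 15 min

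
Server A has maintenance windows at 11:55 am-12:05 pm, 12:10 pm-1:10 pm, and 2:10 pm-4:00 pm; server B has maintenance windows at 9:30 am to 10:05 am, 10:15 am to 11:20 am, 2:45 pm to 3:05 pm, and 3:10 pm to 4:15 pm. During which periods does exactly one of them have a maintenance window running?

A but not B: 11:55 am-12:05 pm, 12:10 pm-1:10 pm, 2:10 pm-2:45 pm, 3:05 pm-3:10 pm.
B but not A: 9:30 am-10:05 am, 10:15 am-11:20 am, 4:00 pm-4:15 pm.
Combining gives A △ B.

9:30 am-10:05 am, 10:15 am-11:20 am, 11:55 am-12:05 pm, 12:10 pm-1:10 pm, 2:10 pm-2:45 pm, 3:05 pm-3:10 pm, 4:00 pm-4:15 pm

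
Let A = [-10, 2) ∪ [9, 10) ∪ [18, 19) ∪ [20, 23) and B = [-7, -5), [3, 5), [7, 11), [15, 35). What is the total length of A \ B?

A \ B = [-10, -7), [-5, 2).
Total: 3 + 7 = 10.

10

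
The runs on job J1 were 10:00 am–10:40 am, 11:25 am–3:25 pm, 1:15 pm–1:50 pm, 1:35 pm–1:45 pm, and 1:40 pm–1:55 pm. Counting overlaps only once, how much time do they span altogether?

4 h 40 min

Merged: 10:00 am–10:40 am, 11:25 am–3:25 pm.
Lengths: 40 min + 4 h = 4 h 40 min.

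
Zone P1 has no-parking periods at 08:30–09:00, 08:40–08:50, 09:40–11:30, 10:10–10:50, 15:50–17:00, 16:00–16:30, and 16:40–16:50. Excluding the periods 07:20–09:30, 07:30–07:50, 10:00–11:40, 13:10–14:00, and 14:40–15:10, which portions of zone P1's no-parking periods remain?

First set merges to 08:30–09:00, 09:40–11:30, 15:50–17:00.
Second set merges to 07:20–09:30, 10:00–11:40, 13:10–14:00, 14:40–15:10.
08:30–09:00: fully covered by B → removed.
09:40–11:30 minus B → 09:40–10:00.
15:50–17:00: no B overlap → unchanged.

09:40–10:00, 15:50–17:00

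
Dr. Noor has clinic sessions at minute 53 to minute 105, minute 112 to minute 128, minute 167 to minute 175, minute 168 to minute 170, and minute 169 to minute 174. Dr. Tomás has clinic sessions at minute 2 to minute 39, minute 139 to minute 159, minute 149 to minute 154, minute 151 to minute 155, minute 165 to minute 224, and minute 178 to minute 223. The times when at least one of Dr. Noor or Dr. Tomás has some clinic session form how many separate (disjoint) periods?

5

First set merges to minute 53 to minute 105, minute 112 to minute 128, minute 167 to minute 175.
Second set merges to minute 2 to minute 39, minute 139 to minute 159, minute 165 to minute 224.
A ∪ B = minute 2 to minute 39, minute 53 to minute 105, minute 112 to minute 128, minute 139 to minute 159, minute 165 to minute 224.
That is 5 disjoint pieces.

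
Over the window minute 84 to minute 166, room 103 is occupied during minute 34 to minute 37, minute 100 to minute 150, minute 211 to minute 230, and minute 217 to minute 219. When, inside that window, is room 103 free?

minute 84 to minute 100, minute 150 to minute 166

The merged coverage is minute 34 to minute 37, minute 100 to minute 150, minute 211 to minute 230.
Complement within minute 84 to minute 166: minute 84 to minute 100, minute 150 to minute 166.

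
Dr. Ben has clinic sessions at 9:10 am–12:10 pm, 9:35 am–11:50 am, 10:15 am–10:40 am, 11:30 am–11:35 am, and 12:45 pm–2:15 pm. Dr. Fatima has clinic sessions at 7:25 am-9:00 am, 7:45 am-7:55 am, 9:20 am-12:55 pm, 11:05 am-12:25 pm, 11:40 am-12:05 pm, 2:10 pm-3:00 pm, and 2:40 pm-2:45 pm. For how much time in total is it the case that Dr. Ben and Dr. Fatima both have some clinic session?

3 h 5 min

Merge the first list: 9:10 am–12:10 pm, 12:45 pm–2:15 pm.
Merge the second list: 7:25 am–9:00 am, 9:20 am–12:55 pm, 2:10 pm–3:00 pm.
A ∩ B = 9:20 am–12:10 pm, 12:45 pm–12:55 pm, 2:10 pm–2:15 pm.
Total: 2 h 50 min + 10 min + 5 min = 3 h 5 min.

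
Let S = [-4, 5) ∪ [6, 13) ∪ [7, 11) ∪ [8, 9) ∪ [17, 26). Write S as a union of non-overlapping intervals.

[-4, 5) ∪ [6, 13) ∪ [17, 26)

[6, 13) is disjoint → start new block.
[7, 11) overlaps/touches [6, 13) → extend to [6, 13).
[8, 9) overlaps/touches [6, 13) → extend to [6, 13).
[17, 26) is disjoint → start new block.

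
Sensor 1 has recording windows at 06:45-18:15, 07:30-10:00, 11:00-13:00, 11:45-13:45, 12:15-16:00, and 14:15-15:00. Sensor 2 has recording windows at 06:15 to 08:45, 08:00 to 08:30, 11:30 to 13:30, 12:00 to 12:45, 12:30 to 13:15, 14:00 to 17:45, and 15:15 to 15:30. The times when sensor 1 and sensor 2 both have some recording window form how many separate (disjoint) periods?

3

First set merges to 06:45–18:15.
Second set merges to 06:15–08:45, 11:30–13:30, 14:00–17:45.
A ∩ B = 06:45–08:45, 11:30–13:30, 14:00–17:45.
That is 3 disjoint pieces.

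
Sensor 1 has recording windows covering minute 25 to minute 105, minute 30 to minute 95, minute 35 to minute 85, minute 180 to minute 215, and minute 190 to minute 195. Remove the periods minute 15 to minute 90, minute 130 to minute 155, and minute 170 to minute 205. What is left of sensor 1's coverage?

Merge the first list: minute 25 to minute 105, minute 180 to minute 215.
minute 25 to minute 105 with B removed leaves minute 90 to minute 105.
minute 180 to minute 215 with B removed leaves minute 205 to minute 215.

minute 90 to minute 105, minute 205 to minute 215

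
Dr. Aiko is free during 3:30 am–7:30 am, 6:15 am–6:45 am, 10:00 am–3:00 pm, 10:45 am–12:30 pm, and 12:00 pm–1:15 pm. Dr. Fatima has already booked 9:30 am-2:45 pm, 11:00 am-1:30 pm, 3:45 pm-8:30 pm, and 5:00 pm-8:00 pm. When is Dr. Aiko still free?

3:30 am–7:30 am, 2:45 pm–3:00 pm

First set merges to 3:30 am–7:30 am, 10:00 am–3:00 pm.
Second set merges to 9:30 am–2:45 pm, 3:45 pm–8:30 pm.
3:30 am–7:30 am: no B overlap → unchanged.
10:00 am–3:00 pm minus B → 2:45 pm–3:00 pm.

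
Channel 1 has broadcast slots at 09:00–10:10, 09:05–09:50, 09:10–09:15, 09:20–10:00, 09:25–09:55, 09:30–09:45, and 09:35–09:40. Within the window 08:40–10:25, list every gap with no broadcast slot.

08:40-09:00, 10:10-10:25

Covered (merged): 09:00-10:10.
Uncovered inside 08:40-10:25: 08:40-09:00, 10:10-10:25.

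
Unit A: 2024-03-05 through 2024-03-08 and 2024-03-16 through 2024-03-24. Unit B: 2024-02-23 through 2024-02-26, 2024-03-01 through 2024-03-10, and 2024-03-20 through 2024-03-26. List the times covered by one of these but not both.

2024-02-23 through 2024-02-26, 2024-03-01 through 2024-03-04, 2024-03-09 through 2024-03-10, 2024-03-16 through 2024-03-19, 2024-03-25 through 2024-03-26

Only in the first: 2024-03-16 through 2024-03-19.
Only in the second: 2024-02-23 through 2024-02-26, 2024-03-01 through 2024-03-04, 2024-03-09 through 2024-03-10, 2024-03-25 through 2024-03-26.
Together these are the periods covered by exactly one.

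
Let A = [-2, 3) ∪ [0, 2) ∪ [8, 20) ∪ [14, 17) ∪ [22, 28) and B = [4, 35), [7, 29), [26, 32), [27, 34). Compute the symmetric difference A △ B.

[-2, 3) ∪ [4, 8) ∪ [20, 22) ∪ [28, 35)

A, merged: [-2, 3), [8, 20), [22, 28).
B, merged: [4, 35).
A \ B = [-2, 3).
B \ A = [4, 8), [20, 22), [28, 35).
Union of the two gives the symmetric difference.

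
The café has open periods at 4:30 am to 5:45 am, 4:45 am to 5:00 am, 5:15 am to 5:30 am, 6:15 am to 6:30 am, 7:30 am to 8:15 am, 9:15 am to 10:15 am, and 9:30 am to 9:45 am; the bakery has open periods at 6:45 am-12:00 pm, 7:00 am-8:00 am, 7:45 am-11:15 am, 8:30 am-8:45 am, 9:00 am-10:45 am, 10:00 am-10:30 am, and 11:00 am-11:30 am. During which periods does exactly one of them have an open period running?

First set merges to 4:30 am–5:45 am, 6:15 am–6:30 am, 7:30 am–8:15 am, 9:15 am–10:15 am.
Second set merges to 6:45 am–12:00 pm.
A \ B = 4:30 am–5:45 am, 6:15 am–6:30 am.
B \ A = 6:45 am–7:30 am, 8:15 am–9:15 am, 10:15 am–12:00 pm.
Union of the two gives the symmetric difference.

4:30 am–5:45 am, 6:15 am–6:30 am, 6:45 am–7:30 am, 8:15 am–9:15 am, 10:15 am–12:00 pm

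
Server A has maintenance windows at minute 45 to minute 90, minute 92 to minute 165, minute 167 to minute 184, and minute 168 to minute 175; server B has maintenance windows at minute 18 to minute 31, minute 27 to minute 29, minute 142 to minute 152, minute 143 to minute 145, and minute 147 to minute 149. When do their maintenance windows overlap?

minute 142 to minute 152

A, merged: minute 45 to minute 90, minute 92 to minute 165, minute 167 to minute 184.
B, merged: minute 18 to minute 31, minute 142 to minute 152.
minute 45 to minute 90: no overlap with the second set.
minute 92 to minute 165 meets the second set on minute 142 to minute 152.
minute 167 to minute 184: no overlap with the second set.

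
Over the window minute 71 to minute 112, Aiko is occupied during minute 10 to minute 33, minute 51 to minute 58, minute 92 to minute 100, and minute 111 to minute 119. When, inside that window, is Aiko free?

After merging, the occupied span is minute 10 to minute 33, minute 51 to minute 58, minute 92 to minute 100, minute 111 to minute 119.
Complement within minute 71 to minute 112: minute 71 to minute 92, minute 100 to minute 111.

minute 71 to minute 92, minute 100 to minute 111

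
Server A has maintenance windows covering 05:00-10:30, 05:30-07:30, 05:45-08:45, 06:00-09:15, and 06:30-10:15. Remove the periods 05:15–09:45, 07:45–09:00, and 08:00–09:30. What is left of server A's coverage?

05:00-05:15, 09:45-10:30

Merge the first list: 05:00-10:30.
Merge the second list: 05:15-09:45.
05:00-10:30 minus B → 05:00-05:15, 09:45-10:30.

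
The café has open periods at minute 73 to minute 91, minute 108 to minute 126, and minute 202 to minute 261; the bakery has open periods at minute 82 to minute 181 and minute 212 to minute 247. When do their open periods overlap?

minute 73 to minute 91 meets the second set on minute 82 to minute 91.
minute 108 to minute 126 meets the second set on minute 108 to minute 126.
minute 202 to minute 261 meets the second set on minute 212 to minute 247.

minute 82 to minute 91, minute 108 to minute 126, minute 212 to minute 247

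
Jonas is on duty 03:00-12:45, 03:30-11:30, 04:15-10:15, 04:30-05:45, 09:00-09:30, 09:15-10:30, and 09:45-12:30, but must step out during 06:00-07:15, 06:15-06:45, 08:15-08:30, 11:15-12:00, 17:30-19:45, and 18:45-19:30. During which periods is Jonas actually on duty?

03:00-06:00, 07:15-08:15, 08:30-11:15, 12:00-12:45

Merge the first list: 03:00-12:45.
Merge the second list: 06:00-07:15, 08:15-08:30, 11:15-12:00, 17:30-19:45.
03:00-12:45 with B removed leaves 03:00-06:00, 07:15-08:15, 08:30-11:15, 12:00-12:45.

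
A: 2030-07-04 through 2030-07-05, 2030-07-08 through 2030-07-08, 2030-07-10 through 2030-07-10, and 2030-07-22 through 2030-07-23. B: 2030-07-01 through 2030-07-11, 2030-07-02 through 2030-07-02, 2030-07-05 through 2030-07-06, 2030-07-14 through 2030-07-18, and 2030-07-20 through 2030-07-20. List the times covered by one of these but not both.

2030-07-01 through 2030-07-03, 2030-07-06 through 2030-07-07, 2030-07-09 through 2030-07-09, 2030-07-11 through 2030-07-11, 2030-07-14 through 2030-07-18, 2030-07-20 through 2030-07-20, 2030-07-22 through 2030-07-23

B, merged: 2030-07-01 through 2030-07-11, 2030-07-14 through 2030-07-18, 2030-07-20 through 2030-07-20.
A \ B = 2030-07-22 through 2030-07-23.
B \ A = 2030-07-01 through 2030-07-03, 2030-07-06 through 2030-07-07, 2030-07-09 through 2030-07-09, 2030-07-11 through 2030-07-11, 2030-07-14 through 2030-07-18, 2030-07-20 through 2030-07-20.
Union of the two gives the symmetric difference.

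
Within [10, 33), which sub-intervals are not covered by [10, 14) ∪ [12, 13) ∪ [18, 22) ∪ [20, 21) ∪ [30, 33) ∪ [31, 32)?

[14, 18) ∪ [22, 30)

After merging, the occupied span is [10, 14), [18, 22), [30, 33).
Complement within [10, 33): [14, 18), [22, 30).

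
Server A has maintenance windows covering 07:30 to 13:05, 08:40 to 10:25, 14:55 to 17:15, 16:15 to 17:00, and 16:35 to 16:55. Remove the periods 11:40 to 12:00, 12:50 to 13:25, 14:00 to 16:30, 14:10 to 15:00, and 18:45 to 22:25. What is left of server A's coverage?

A, merged: 07:30-13:05, 14:55-17:15.
B, merged: 11:40-12:00, 12:50-13:25, 14:00-16:30, 18:45-22:25.
07:30-13:05 \ B = 07:30-11:40, 12:00-12:50.
14:55-17:15 \ B = 16:30-17:15.

07:30-11:40, 12:00-12:50, 16:30-17:15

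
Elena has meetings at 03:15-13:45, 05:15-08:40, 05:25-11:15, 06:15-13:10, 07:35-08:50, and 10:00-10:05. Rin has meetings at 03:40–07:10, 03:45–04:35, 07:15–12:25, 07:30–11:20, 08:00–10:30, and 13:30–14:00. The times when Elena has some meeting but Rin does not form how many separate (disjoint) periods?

3

First set merges to 03:15–13:45.
Second set merges to 03:40–07:10, 07:15–12:25, 13:30–14:00.
A \ B = 03:15–03:40, 07:10–07:15, 12:25–13:30.
That is 3 disjoint pieces.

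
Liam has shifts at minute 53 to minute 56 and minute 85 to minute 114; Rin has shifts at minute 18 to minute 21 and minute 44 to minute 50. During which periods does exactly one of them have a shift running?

minute 18 to minute 21, minute 44 to minute 50, minute 53 to minute 56, minute 85 to minute 114

A \ B = minute 53 to minute 56, minute 85 to minute 114.
B \ A = minute 18 to minute 21, minute 44 to minute 50.
Union of the two gives the symmetric difference.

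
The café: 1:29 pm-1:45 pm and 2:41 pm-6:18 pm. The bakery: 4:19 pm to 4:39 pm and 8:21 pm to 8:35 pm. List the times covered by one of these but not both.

A but not B: 1:29 pm-1:45 pm, 2:41 pm-4:19 pm, 4:39 pm-6:18 pm.
B but not A: 8:21 pm-8:35 pm.
Combining gives A △ B.

1:29 pm-1:45 pm, 2:41 pm-4:19 pm, 4:39 pm-6:18 pm, 8:21 pm-8:35 pm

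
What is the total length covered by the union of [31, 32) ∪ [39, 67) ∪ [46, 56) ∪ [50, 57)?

Merged: [31, 32), [39, 67).
Lengths: 1 + 28 = 29.

29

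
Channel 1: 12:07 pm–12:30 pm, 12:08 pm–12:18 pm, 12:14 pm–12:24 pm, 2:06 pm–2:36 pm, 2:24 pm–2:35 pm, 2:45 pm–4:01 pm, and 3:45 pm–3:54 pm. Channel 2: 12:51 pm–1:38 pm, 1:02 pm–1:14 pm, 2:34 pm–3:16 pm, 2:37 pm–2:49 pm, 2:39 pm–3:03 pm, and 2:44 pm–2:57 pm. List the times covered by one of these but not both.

12:07 pm-12:30 pm, 12:51 pm-1:38 pm, 2:06 pm-2:34 pm, 2:36 pm-2:45 pm, 3:16 pm-4:01 pm

A, merged: 12:07 pm-12:30 pm, 2:06 pm-2:36 pm, 2:45 pm-4:01 pm.
B, merged: 12:51 pm-1:38 pm, 2:34 pm-3:16 pm.
A \ B = 12:07 pm-12:30 pm, 2:06 pm-2:34 pm, 3:16 pm-4:01 pm.
B \ A = 12:51 pm-1:38 pm, 2:36 pm-2:45 pm.
Union of the two gives the symmetric difference.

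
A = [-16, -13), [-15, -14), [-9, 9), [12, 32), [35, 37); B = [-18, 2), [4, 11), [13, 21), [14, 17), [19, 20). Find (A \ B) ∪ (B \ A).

Merge the first list: [-16, -13), [-9, 9), [12, 32), [35, 37).
Merge the second list: [-18, 2), [4, 11), [13, 21).
A \ B = [2, 4), [12, 13), [21, 32), [35, 37).
B \ A = [-18, -16), [-13, -9), [9, 11).
Union of the two gives the symmetric difference.

[-18, -16) ∪ [-13, -9) ∪ [2, 4) ∪ [9, 11) ∪ [12, 13) ∪ [21, 32) ∪ [35, 37)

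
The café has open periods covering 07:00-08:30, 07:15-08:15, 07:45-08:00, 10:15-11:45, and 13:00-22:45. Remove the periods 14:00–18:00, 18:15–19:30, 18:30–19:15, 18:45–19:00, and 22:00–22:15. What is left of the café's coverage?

07:00–08:30, 10:15–11:45, 13:00–14:00, 18:00–18:15, 19:30–22:00, 22:15–22:45

First set merges to 07:00–08:30, 10:15–11:45, 13:00–22:45.
Second set merges to 14:00–18:00, 18:15–19:30, 22:00–22:15.
07:00–08:30: no B overlap → unchanged.
10:15–11:45: no B overlap → unchanged.
13:00–22:45 minus B → 13:00–14:00, 18:00–18:15, 19:30–22:00, 22:15–22:45.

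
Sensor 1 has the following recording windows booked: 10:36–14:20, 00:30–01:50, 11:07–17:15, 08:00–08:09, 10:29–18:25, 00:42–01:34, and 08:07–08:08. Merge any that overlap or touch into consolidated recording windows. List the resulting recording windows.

00:30–01:50, 08:00–08:09, 10:29–18:25

Sort by start: 00:30–01:50, 00:42–01:34, 08:00–08:09, 08:07–08:08, 10:29–18:25, 10:36–14:20, 11:07–17:15.
00:42–01:34 overlaps/touches 00:30–01:50 → extend to 00:30–01:50.
08:00–08:09 is disjoint → start new block.
08:07–08:08 overlaps/touches 08:00–08:09 → extend to 08:00–08:09.
10:29–18:25 is disjoint → start new block.
10:36–14:20 overlaps/touches 10:29–18:25 → extend to 10:29–18:25.
11:07–17:15 overlaps/touches 10:29–18:25 → extend to 10:29–18:25.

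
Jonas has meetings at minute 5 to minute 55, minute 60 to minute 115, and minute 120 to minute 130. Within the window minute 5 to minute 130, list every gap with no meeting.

The merged coverage is minute 5 to minute 55, minute 60 to minute 115, minute 120 to minute 130.
Complement within minute 5 to minute 130: minute 55 to minute 60, minute 115 to minute 120.

minute 55 to minute 60, minute 115 to minute 120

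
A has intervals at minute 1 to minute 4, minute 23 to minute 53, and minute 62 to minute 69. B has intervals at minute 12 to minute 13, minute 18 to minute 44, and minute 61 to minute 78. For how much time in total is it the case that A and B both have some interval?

A ∩ B = minute 23 to minute 44, minute 62 to minute 69.
Total: 21 minutes + 7 minutes = 28 minutes.

28 minutes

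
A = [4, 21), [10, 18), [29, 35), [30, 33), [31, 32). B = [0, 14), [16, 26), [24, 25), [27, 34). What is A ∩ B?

A, merged: [4, 21), [29, 35).
B, merged: [0, 14), [16, 26), [27, 34).
[4, 21) meets the second set on [4, 14), [16, 21).
[29, 35) meets the second set on [29, 34).

[4, 14) ∪ [16, 21) ∪ [29, 34)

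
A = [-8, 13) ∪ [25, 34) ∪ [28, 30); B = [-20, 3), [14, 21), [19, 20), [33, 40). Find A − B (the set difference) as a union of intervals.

A, merged: [-8, 13), [25, 34).
B, merged: [-20, 3), [14, 21), [33, 40).
[-8, 13) minus B → [3, 13).
[25, 34) minus B → [25, 33).

[3, 13) ∪ [25, 33)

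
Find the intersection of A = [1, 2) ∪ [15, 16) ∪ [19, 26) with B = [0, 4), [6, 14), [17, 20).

[1, 2) meets the second set on [1, 2).
[15, 16): no overlap with the second set.
[19, 26) meets the second set on [19, 20).

[1, 2) ∪ [19, 20)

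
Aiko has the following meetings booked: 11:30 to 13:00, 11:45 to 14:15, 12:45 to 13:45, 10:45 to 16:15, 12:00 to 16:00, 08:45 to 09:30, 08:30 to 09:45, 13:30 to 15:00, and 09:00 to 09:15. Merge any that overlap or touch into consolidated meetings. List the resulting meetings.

Sort by start: 08:30-09:45, 08:45-09:30, 09:00-09:15, 10:45-16:15, 11:30-13:00, 11:45-14:15, 12:00-16:00, 12:45-13:45, 13:30-15:00.
08:45-09:30 overlaps/touches 08:30-09:45 → extend to 08:30-09:45.
09:00-09:15 overlaps/touches 08:30-09:45 → extend to 08:30-09:45.
10:45-16:15 is disjoint → start new block.
11:30-13:00 overlaps/touches 10:45-16:15 → extend to 10:45-16:15.
11:45-14:15 overlaps/touches 10:45-16:15 → extend to 10:45-16:15.
12:00-16:00 overlaps/touches 10:45-16:15 → extend to 10:45-16:15.
12:45-13:45 overlaps/touches 10:45-16:15 → extend to 10:45-16:15.
13:30-15:00 overlaps/touches 10:45-16:15 → extend to 10:45-16:15.

08:30-09:45, 10:45-16:15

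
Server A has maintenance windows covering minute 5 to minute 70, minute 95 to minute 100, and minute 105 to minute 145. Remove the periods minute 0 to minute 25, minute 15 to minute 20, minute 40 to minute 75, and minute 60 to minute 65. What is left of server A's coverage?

B, merged: minute 0 to minute 25, minute 40 to minute 75.
minute 5 to minute 70 minus B → minute 25 to minute 40.
minute 95 to minute 100: no B overlap → unchanged.
minute 105 to minute 145: no B overlap → unchanged.

minute 25 to minute 40, minute 95 to minute 100, minute 105 to minute 145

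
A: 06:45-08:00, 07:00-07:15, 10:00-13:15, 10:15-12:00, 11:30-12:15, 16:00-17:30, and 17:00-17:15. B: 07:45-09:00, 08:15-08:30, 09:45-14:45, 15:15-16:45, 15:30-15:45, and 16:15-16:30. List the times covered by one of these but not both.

A, merged: 06:45–08:00, 10:00–13:15, 16:00–17:30.
B, merged: 07:45–09:00, 09:45–14:45, 15:15–16:45.
A \ B = 06:45–07:45, 16:45–17:30.
B \ A = 08:00–09:00, 09:45–10:00, 13:15–14:45, 15:15–16:00.
Union of the two gives the symmetric difference.

06:45–07:45, 08:00–09:00, 09:45–10:00, 13:15–14:45, 15:15–16:00, 16:45–17:30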